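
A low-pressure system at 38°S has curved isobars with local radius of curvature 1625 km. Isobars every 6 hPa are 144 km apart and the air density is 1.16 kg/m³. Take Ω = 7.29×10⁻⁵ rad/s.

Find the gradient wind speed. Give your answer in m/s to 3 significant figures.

32.7 m/s

Coriolis parameter at 38°S:
f = 2Ω sin φ = 2 × 7.29×10⁻⁵ × sin 38° = 8.98×10⁻⁵ s⁻¹
Pressure gradient: |∂P/∂n| = 600 Pa / 144000 m = 4.17×10⁻³ Pa/m
Geostrophic speed: V_g = |∂P/∂n|/(fρ) = 4.17×10⁻³/(8.98×10⁻⁵ × 1.16) = 40.0 m/s
Around a low, centrifugal force acts outward with Coriolis, so pressure-gradient force balances both:
(1/ρ)|∂P/∂n| = fV + V²/R  →  V² + fR·V − fR·V_g = 0
With fR = 8.98×10⁻⁵ × 1625×10³ m = 146 m/s:
V = [−fR + √((fR)² + 4 fR V_g)]/2 = [−146 + √(146² + 4×146×40)]/2 = 32.7 m/s
Subgeostrophic (V < V_g = 40 m/s), as expected around a low.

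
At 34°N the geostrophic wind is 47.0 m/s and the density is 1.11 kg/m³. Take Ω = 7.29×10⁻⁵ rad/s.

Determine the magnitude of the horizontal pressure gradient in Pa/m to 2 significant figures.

4.3×10⁻³ Pa/m

Coriolis parameter at 34°N:
f = 2Ω sin φ = 2 × 7.29×10⁻⁵ × sin 34° = 8.15×10⁻⁵ s⁻¹
Geostrophic balance rearranged: |∂P/∂n| = f ρ V_g
|∂P/∂n| = 8.15×10⁻⁵ × 1.11 × 47.0 = 4.25×10⁻³ Pa/m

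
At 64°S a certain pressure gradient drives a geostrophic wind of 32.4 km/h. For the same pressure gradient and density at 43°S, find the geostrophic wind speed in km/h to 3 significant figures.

42.7 km/h

With the same pressure gradient and density, V_g ∝ 1/f ∝ 1/sin φ.
V₂ = V₁ · sin φ₁ / sin φ₂ = 32.4 × sin 64° / sin 43°
V₂ = 32.4 × 0.8988/0.6820 = 42.7 km/h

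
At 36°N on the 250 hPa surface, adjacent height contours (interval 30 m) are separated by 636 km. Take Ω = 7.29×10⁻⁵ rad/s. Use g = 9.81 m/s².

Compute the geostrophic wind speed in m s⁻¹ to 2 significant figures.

Coriolis parameter at 36°N:
f = 2Ω sin φ = 2 × 7.29×10⁻⁵ × sin 36° = 8.57×10⁻⁵ s⁻¹
Height gradient: |∂Z/∂n| = 30 m / 636000 m = 4.72×10⁻⁵
On a pressure surface, geostrophic balance gives V_g = (g/f)|∂Z/∂n|:
V_g = 9.81 × 4.72×10⁻⁵ / 8.57×10⁻⁵ = 5.40 m/s

5.4 m s⁻¹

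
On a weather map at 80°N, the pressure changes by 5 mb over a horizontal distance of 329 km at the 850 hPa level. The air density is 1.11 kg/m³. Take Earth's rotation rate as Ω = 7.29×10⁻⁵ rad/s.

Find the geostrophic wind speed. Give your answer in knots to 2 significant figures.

19 knots

Coriolis parameter at 80°N:
f = 2Ω sin φ = 2 × 7.29×10⁻⁵ × sin 80° = 1.44×10⁻⁴ s⁻¹
Pressure gradient: |∂P/∂n| = 500 Pa / 329000 m = 1.52×10⁻³ Pa/m
Geostrophic balance (pressure-gradient force = Coriolis force):
V_g = (1/(fρ)) |∂P/∂n| = 1.52×10⁻³ / (1.44×10⁻⁴ × 1.11) = 9.54 m/s
Converting: 9.54 m/s × 1.944 = 19 knots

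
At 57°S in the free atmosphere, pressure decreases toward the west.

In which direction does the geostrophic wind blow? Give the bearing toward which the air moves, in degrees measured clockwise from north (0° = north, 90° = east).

The pressure-gradient force points toward the west (bearing 270°).
Geostrophic balance: in the Southern Hemisphere the Coriolis force deflects motion to the left, so the geostrophic wind blows 90° to the left of the pressure-gradient force (low pressure on the right).
Rotating 270° by 90° counterclockwise gives 180° — the wind blows toward the south.

180°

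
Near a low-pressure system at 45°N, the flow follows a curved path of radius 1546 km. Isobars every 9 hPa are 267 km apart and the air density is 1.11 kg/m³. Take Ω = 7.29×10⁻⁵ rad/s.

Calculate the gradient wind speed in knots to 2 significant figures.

Coriolis parameter at 45°N:
f = 2Ω sin φ = 2 × 7.29×10⁻⁵ × sin 45° = 1.03×10⁻⁴ s⁻¹
Pressure gradient: |∂P/∂n| = 900 Pa / 267000 m = 3.37×10⁻³ Pa/m
Geostrophic speed: V_g = |∂P/∂n|/(fρ) = 3.37×10⁻³/(1.03×10⁻⁴ × 1.11) = 29.5 m/s
Around a low, centrifugal force acts outward with Coriolis, so pressure-gradient force balances both:
(1/ρ)|∂P/∂n| = fV + V²/R  →  V² + fR·V − fR·V_g = 0
With fR = 1.03×10⁻⁴ × 1546×10³ m = 159 m/s:
V = [−fR + √((fR)² + 4 fR V_g)]/2 = [−159 + √(159² + 4×159×29.5)]/2 = 25.4 m/s
Subgeostrophic (V < V_g = 29.5 m/s), as expected around a low.
Converting: 25.4 m/s × 1.944 = 49 knots

49 knots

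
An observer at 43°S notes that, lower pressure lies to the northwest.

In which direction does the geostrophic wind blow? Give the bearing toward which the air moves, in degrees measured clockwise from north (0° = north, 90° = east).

225°

The pressure-gradient force points toward the northwest (bearing 315°).
Geostrophic balance: in the Southern Hemisphere the Coriolis force deflects motion to the left, so the geostrophic wind blows 90° to the left of the pressure-gradient force (low pressure on the right).
Rotating 315° by 90° counterclockwise gives 225° — the wind blows toward the southwest.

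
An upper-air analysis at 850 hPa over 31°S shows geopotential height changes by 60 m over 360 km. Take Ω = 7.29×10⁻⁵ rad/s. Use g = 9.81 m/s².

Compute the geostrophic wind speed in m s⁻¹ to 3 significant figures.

21.8 m s⁻¹

Coriolis parameter at 31°S:
f = 2Ω sin φ = 2 × 7.29×10⁻⁵ × sin 31° = 7.51×10⁻⁵ s⁻¹
Height gradient: |∂Z/∂n| = 60 m / 360000 m = 1.67×10⁻⁴
On a pressure surface, geostrophic balance gives V_g = (g/f)|∂Z/∂n|:
V_g = 9.81 × 1.67×10⁻⁴ / 7.51×10⁻⁵ = 21.8 m/s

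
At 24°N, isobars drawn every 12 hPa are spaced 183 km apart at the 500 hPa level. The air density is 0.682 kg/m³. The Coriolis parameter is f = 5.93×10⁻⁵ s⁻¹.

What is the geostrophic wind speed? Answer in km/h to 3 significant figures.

584 km/h

Pressure gradient: |∂P/∂n| = 1200 Pa / 183000 m = 6.56×10⁻³ Pa/m
Geostrophic balance (pressure-gradient force = Coriolis force):
V_g = (1/(fρ)) |∂P/∂n| = 6.56×10⁻³ / (5.93×10⁻⁵ × 0.682) = 162 m/s
Converting: 162 m/s × 3.6 = 584 km/h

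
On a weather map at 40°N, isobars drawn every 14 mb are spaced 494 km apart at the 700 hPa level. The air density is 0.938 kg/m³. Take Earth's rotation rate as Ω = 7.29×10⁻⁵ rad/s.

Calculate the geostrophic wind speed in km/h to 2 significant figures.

Coriolis parameter at 40°N:
f = 2Ω sin φ = 2 × 7.29×10⁻⁵ × sin 40° = 9.37×10⁻⁵ s⁻¹
Pressure gradient: |∂P/∂n| = 1400 Pa / 494000 m = 2.83×10⁻³ Pa/m
Geostrophic balance (pressure-gradient force = Coriolis force):
V_g = (1/(fρ)) |∂P/∂n| = 2.83×10⁻³ / (9.37×10⁻⁵ × 0.938) = 32.2 m/s
Converting: 32.2 m/s × 3.6 = 120 km/h

120 km/h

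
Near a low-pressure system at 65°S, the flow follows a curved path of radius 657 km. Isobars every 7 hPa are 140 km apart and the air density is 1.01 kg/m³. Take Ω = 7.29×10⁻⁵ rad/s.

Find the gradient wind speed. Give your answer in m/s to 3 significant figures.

Coriolis parameter at 65°S:
f = 2Ω sin φ = 2 × 7.29×10⁻⁵ × sin 65° = 1.32×10⁻⁴ s⁻¹
Pressure gradient: |∂P/∂n| = 700 Pa / 140000 m = 5.00×10⁻³ Pa/m
Geostrophic speed: V_g = |∂P/∂n|/(fρ) = 5.00×10⁻³/(1.32×10⁻⁴ × 1.01) = 37.5 m/s
Around a low, centrifugal force acts outward with Coriolis, so pressure-gradient force balances both:
(1/ρ)|∂P/∂n| = fV + V²/R  →  V² + fR·V − fR·V_g = 0
With fR = 1.32×10⁻⁴ × 657×10³ m = 86.8 m/s:
V = [−fR + √((fR)² + 4 fR V_g)]/2 = [−86.8 + √(86.8² + 4×86.8×37.5)]/2 = 28.3 m/s
Subgeostrophic (V < V_g = 37.5 m/s), as expected around a low.

28.3 m/s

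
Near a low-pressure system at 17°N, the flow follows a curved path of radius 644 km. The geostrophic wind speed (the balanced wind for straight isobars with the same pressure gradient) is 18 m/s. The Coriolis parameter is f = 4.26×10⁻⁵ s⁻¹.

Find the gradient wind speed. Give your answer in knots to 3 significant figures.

Around a low, centrifugal force acts outward with Coriolis, so pressure-gradient force balances both:
(1/ρ)|∂P/∂n| = fV + V²/R  →  V² + fR·V − fR·V_g = 0
With fR = 4.26×10⁻⁵ × 644×10³ m = 27.4 m/s:
V = [−fR + √((fR)² + 4 fR V_g)]/2 = [−27.4 + √(27.4² + 4×27.4×18)]/2 = 12.4 m/s
Subgeostrophic (V < V_g = 18 m/s), as expected around a low.
Converting: 12.4 m/s × 1.944 = 24.1 knots

24.1 knots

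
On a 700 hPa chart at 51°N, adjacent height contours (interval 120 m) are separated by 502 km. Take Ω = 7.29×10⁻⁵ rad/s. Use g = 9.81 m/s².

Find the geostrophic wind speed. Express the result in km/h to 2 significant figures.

75 km/h

Coriolis parameter at 51°N:
f = 2Ω sin φ = 2 × 7.29×10⁻⁵ × sin 51° = 1.13×10⁻⁴ s⁻¹
Height gradient: |∂Z/∂n| = 120 m / 502000 m = 2.39×10⁻⁴
On a pressure surface, geostrophic balance gives V_g = (g/f)|∂Z/∂n|:
V_g = 9.81 × 2.39×10⁻⁴ / 1.13×10⁻⁴ = 20.7 m/s
Converting: 20.7 m/s × 3.6 = 75 km/h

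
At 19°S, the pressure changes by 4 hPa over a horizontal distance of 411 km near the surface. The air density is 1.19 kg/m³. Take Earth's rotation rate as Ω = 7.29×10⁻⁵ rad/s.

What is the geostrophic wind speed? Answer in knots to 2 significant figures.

33 knots

Coriolis parameter at 19°S:
f = 2Ω sin φ = 2 × 7.29×10⁻⁵ × sin 19° = 4.75×10⁻⁵ s⁻¹
Pressure gradient: |∂P/∂n| = 400 Pa / 411000 m = 9.73×10⁻⁴ Pa/m
Geostrophic balance (pressure-gradient force = Coriolis force):
V_g = (1/(fρ)) |∂P/∂n| = 9.73×10⁻⁴ / (4.75×10⁻⁵ × 1.19) = 17.2 m/s
Converting: 17.2 m/s × 1.944 = 33 knots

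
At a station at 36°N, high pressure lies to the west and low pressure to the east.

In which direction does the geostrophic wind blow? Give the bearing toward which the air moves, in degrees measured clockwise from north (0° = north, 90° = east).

180°

The pressure-gradient force points toward the east (bearing 090°).
Geostrophic balance: in the Northern Hemisphere the Coriolis force deflects motion to the right, so the geostrophic wind blows 90° to the right of the pressure-gradient force (low pressure on the left).
Rotating 090° by 90° clockwise gives 180° — the wind blows toward the south.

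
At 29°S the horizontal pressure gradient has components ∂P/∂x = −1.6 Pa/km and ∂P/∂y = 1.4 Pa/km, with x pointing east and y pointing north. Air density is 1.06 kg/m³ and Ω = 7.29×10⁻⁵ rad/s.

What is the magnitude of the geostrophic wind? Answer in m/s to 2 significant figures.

28 m/s

Coriolis parameter at 29°S:
f = 2Ω sin φ = 2 × 7.29×10⁻⁵ × sin 29° = 7.07×10⁻⁵ s⁻¹
In the Southern Hemisphere f is negative: f = −7.07×10⁻⁵ s⁻¹.
Component geostrophic relations (x east, y north):
u_g = −(1/(fρ)) ∂P/∂y,  v_g = (1/(fρ)) ∂P/∂x
u_g = −(1.4×10⁻³)/(−7.07×10⁻⁵ × 1.06) = 18.7 m/s;  v_g = (−1.6×10⁻³)/(−7.07×10⁻⁵ × 1.06) = 21.4 m/s
|V_g| = √(u_g² + v_g²) = 28.4 m/s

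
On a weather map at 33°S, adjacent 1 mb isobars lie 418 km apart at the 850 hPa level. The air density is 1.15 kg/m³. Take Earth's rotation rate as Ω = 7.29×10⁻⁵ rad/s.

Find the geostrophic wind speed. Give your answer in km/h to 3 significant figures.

9.43 km/h

Coriolis parameter at 33°S:
f = 2Ω sin φ = 2 × 7.29×10⁻⁵ × sin 33° = 7.94×10⁻⁵ s⁻¹
Pressure gradient: |∂P/∂n| = 100 Pa / 418000 m = 2.39×10⁻⁴ Pa/m
Geostrophic balance (pressure-gradient force = Coriolis force):
V_g = (1/(fρ)) |∂P/∂n| = 2.39×10⁻⁴ / (7.94×10⁻⁵ × 1.15) = 2.62 m/s
Converting: 2.62 m/s × 3.6 = 9.43 km/h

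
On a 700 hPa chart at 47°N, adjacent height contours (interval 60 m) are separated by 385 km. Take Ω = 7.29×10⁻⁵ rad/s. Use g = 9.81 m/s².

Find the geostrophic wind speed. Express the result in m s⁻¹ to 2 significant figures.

14 m s⁻¹

Coriolis parameter at 47°N:
f = 2Ω sin φ = 2 × 7.29×10⁻⁵ × sin 47° = 1.07×10⁻⁴ s⁻¹
Height gradient: |∂Z/∂n| = 60 m / 385000 m = 1.56×10⁻⁴
On a pressure surface, geostrophic balance gives V_g = (g/f)|∂Z/∂n|:
V_g = 9.81 × 1.56×10⁻⁴ / 1.07×10⁻⁴ = 14.3 m/s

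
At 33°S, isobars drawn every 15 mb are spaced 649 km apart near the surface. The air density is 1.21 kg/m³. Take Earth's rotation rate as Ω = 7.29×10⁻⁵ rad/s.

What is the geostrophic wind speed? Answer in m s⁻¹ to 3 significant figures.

Coriolis parameter at 33°S:
f = 2Ω sin φ = 2 × 7.29×10⁻⁵ × sin 33° = 7.94×10⁻⁵ s⁻¹
Pressure gradient: |∂P/∂n| = 1500 Pa / 649000 m = 2.31×10⁻³ Pa/m
Geostrophic balance (pressure-gradient force = Coriolis force):
V_g = (1/(fρ)) |∂P/∂n| = 2.31×10⁻³ / (7.94×10⁻⁵ × 1.21) = 24.1 m/s

24.1 m s⁻¹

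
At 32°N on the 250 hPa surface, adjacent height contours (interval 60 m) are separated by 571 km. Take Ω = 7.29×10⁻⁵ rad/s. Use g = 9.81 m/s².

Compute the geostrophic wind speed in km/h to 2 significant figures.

Coriolis parameter at 32°N:
f = 2Ω sin φ = 2 × 7.29×10⁻⁵ × sin 32° = 7.73×10⁻⁵ s⁻¹
Height gradient: |∂Z/∂n| = 60 m / 571000 m = 1.05×10⁻⁴
On a pressure surface, geostrophic balance gives V_g = (g/f)|∂Z/∂n|:
V_g = 9.81 × 1.05×10⁻⁴ / 7.73×10⁻⁵ = 13.3 m/s
Converting: 13.3 m/s × 3.6 = 48 km/h

48 km/h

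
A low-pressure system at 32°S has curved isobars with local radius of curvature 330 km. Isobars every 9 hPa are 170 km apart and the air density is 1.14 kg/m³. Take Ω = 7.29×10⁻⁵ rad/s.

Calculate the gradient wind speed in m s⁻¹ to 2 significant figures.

Coriolis parameter at 32°S:
f = 2Ω sin φ = 2 × 7.29×10⁻⁵ × sin 32° = 7.73×10⁻⁵ s⁻¹
Pressure gradient: |∂P/∂n| = 900 Pa / 170000 m = 5.29×10⁻³ Pa/m
Geostrophic speed: V_g = |∂P/∂n|/(fρ) = 5.29×10⁻³/(7.73×10⁻⁵ × 1.14) = 60.1 m/s
Around a low, centrifugal force acts outward with Coriolis, so pressure-gradient force balances both:
(1/ρ)|∂P/∂n| = fV + V²/R  →  V² + fR·V − fR·V_g = 0
With fR = 7.73×10⁻⁵ × 330×10³ m = 25.5 m/s:
V = [−fR + √((fR)² + 4 fR V_g)]/2 = [−25.5 + √(25.5² + 4×25.5×60.1)]/2 = 28.4 m/s
Subgeostrophic (V < V_g = 60.1 m/s), as expected around a low.

28 m s⁻¹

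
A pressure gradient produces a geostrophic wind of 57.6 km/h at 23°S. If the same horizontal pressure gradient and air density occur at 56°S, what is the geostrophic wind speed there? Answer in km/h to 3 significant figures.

With the same pressure gradient and density, V_g ∝ 1/f ∝ 1/sin φ.
V₂ = V₁ · sin φ₁ / sin φ₂ = 57.6 × sin 23° / sin 56°
V₂ = 57.6 × 0.3907/0.8290 = 27.1 km/h

27.1 km/h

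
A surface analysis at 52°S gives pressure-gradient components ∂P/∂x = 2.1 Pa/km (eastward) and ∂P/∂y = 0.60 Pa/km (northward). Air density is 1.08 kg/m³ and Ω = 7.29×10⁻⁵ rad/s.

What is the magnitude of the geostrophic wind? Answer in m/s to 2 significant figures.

Coriolis parameter at 52°S:
f = 2Ω sin φ = 2 × 7.29×10⁻⁵ × sin 52° = 1.15×10⁻⁴ s⁻¹
In the Southern Hemisphere f is negative: f = −1.15×10⁻⁴ s⁻¹.
Component geostrophic relations (x east, y north):
u_g = −(1/(fρ)) ∂P/∂y,  v_g = (1/(fρ)) ∂P/∂x
u_g = −(0.60×10⁻³)/(−1.15×10⁻⁴ × 1.08) = 4.84 m/s;  v_g = (2.1×10⁻³)/(−1.15×10⁻⁴ × 1.08) = −16.9 m/s
|V_g| = √(u_g² + v_g²) = 17.6 m/s

18 m/s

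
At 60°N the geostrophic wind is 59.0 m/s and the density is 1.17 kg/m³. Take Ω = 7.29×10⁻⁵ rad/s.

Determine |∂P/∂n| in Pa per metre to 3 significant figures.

Coriolis parameter at 60°N:
f = 2Ω sin φ = 2 × 7.29×10⁻⁵ × sin 60° = 1.26×10⁻⁴ s⁻¹
Geostrophic balance rearranged: |∂P/∂n| = f ρ V_g
|∂P/∂n| = 1.26×10⁻⁴ × 1.17 × 59.0 = 8.72×10⁻³ Pa/m

8.72×10⁻³ Pa/m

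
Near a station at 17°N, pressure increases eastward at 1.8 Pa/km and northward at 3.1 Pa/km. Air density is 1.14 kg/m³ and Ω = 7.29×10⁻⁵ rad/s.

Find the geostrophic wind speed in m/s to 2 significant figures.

74 m/s

Coriolis parameter at 17°N:
f = 2Ω sin φ = 2 × 7.29×10⁻⁵ × sin 17° = 4.26×10⁻⁵ s⁻¹
Component geostrophic relations (x east, y north):
u_g = −(1/(fρ)) ∂P/∂y,  v_g = (1/(fρ)) ∂P/∂x
u_g = −(3.1×10⁻³)/(4.26×10⁻⁵ × 1.14) = −63.8 m/s;  v_g = (1.8×10⁻³)/(4.26×10⁻⁵ × 1.14) = 37.0 m/s
|V_g| = √(u_g² + v_g²) = 73.8 m/s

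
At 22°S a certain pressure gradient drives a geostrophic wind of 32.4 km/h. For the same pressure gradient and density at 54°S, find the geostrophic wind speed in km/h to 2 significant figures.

With the same pressure gradient and density, V_g ∝ 1/f ∝ 1/sin φ.
V₂ = V₁ · sin φ₁ / sin φ₂ = 32.4 × sin 22° / sin 54°
V₂ = 32.4 × 0.3746/0.8090 = 15 km/h

15 km/h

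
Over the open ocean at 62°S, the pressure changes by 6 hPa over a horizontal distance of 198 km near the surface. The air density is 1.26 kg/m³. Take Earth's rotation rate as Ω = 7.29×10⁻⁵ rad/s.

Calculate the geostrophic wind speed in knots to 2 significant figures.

Coriolis parameter at 62°S:
f = 2Ω sin φ = 2 × 7.29×10⁻⁵ × sin 62° = 1.29×10⁻⁴ s⁻¹
Pressure gradient: |∂P/∂n| = 600 Pa / 198000 m = 3.03×10⁻³ Pa/m
Geostrophic balance (pressure-gradient force = Coriolis force):
V_g = (1/(fρ)) |∂P/∂n| = 3.03×10⁻³ / (1.29×10⁻⁴ × 1.26) = 18.7 m/s
Converting: 18.7 m/s × 1.944 = 36 knots

36 knots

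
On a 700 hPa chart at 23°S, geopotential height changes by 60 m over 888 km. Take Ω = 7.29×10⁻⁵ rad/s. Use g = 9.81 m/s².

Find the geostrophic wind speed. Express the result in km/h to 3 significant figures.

Coriolis parameter at 23°S:
f = 2Ω sin φ = 2 × 7.29×10⁻⁵ × sin 23° = 5.70×10⁻⁵ s⁻¹
Height gradient: |∂Z/∂n| = 60 m / 888000 m = 6.76×10⁻⁵
On a pressure surface, geostrophic balance gives V_g = (g/f)|∂Z/∂n|:
V_g = 9.81 × 6.76×10⁻⁵ / 5.70×10⁻⁵ = 11.6 m/s
Converting: 11.6 m/s × 3.6 = 41.9 km/h

41.9 km/h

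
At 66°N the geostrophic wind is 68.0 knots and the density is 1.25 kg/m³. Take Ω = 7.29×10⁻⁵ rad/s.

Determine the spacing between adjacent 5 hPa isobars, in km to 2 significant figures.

86 km

Coriolis parameter at 66°N:
f = 2Ω sin φ = 2 × 7.29×10⁻⁵ × sin 66° = 1.33×10⁻⁴ s⁻¹
Wind speed in SI: 68.0 knots = 35.0 m/s
Geostrophic balance rearranged: |∂P/∂n| = f ρ V_g
|∂P/∂n| = 1.33×10⁻⁴ × 1.25 × 35.0 = 5.82×10⁻³ Pa/m
Isobar spacing: Δn = ΔP/|∂P/∂n| = 500 Pa / 5.82×10⁻³ Pa/m = 85847 m ≈ 86 km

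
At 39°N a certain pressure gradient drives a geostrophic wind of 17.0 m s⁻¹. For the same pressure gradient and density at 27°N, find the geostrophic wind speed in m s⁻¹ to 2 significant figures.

With the same pressure gradient and density, V_g ∝ 1/f ∝ 1/sin φ.
V₂ = V₁ · sin φ₁ / sin φ₂ = 17.0 × sin 39° / sin 27°
V₂ = 17.0 × 0.6293/0.4540 = 24 m s⁻¹

24 m s⁻¹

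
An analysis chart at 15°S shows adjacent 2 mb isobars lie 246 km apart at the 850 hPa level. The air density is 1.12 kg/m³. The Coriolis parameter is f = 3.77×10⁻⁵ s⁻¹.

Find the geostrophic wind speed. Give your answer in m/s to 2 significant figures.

19 m/s

Pressure gradient: |∂P/∂n| = 200 Pa / 246000 m = 8.13×10⁻⁴ Pa/m
Geostrophic balance (pressure-gradient force = Coriolis force):
V_g = (1/(fρ)) |∂P/∂n| = 8.13×10⁻⁴ / (3.77×10⁻⁵ × 1.12) = 19.3 m/s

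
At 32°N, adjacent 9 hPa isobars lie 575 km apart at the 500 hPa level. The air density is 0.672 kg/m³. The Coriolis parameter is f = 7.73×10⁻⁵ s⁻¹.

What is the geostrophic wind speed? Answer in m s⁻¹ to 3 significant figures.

Pressure gradient: |∂P/∂n| = 900 Pa / 575000 m = 1.57×10⁻³ Pa/m
Geostrophic balance (pressure-gradient force = Coriolis force):
V_g = (1/(fρ)) |∂P/∂n| = 1.57×10⁻³ / (7.73×10⁻⁵ × 0.672) = 30.1 m/s

30.1 m s⁻¹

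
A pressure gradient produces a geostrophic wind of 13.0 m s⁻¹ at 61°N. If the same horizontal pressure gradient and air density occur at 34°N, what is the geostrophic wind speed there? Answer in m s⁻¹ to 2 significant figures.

With the same pressure gradient and density, V_g ∝ 1/f ∝ 1/sin φ.
V₂ = V₁ · sin φ₁ / sin φ₂ = 13.0 × sin 61° / sin 34°
V₂ = 13.0 × 0.8746/0.5592 = 20 m s⁻¹

20 m s⁻¹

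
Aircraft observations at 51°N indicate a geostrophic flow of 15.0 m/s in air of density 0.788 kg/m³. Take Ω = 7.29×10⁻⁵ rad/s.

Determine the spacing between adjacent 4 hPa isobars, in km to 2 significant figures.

300 km

Coriolis parameter at 51°N:
f = 2Ω sin φ = 2 × 7.29×10⁻⁵ × sin 51° = 1.13×10⁻⁴ s⁻¹
Geostrophic balance rearranged: |∂P/∂n| = f ρ V_g
|∂P/∂n| = 1.13×10⁻⁴ × 0.788 × 15.0 = 1.34×10⁻³ Pa/m
Isobar spacing: Δn = ΔP/|∂P/∂n| = 400 Pa / 1.34×10⁻³ Pa/m = 298664 m ≈ 300 km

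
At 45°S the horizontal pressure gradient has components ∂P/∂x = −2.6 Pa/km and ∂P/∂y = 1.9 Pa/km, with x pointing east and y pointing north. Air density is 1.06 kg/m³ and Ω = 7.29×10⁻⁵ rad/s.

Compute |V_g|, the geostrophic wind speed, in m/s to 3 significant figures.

Coriolis parameter at 45°S:
f = 2Ω sin φ = 2 × 7.29×10⁻⁵ × sin 45° = 1.03×10⁻⁴ s⁻¹
In the Southern Hemisphere f is negative: f = −1.03×10⁻⁴ s⁻¹.
Component geostrophic relations (x east, y north):
u_g = −(1/(fρ)) ∂P/∂y,  v_g = (1/(fρ)) ∂P/∂x
u_g = −(1.9×10⁻³)/(−1.03×10⁻⁴ × 1.06) = 17.4 m/s;  v_g = (−2.6×10⁻³)/(−1.03×10⁻⁴ × 1.06) = 23.8 m/s
|V_g| = √(u_g² + v_g²) = 29.5 m/s

29.5 m/s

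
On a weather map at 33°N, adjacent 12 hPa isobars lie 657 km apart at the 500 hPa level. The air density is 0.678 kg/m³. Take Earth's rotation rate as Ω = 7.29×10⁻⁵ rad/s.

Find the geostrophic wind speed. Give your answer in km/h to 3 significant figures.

Coriolis parameter at 33°N:
f = 2Ω sin φ = 2 × 7.29×10⁻⁵ × sin 33° = 7.94×10⁻⁵ s⁻¹
Pressure gradient: |∂P/∂n| = 1200 Pa / 657000 m = 1.83×10⁻³ Pa/m
Geostrophic balance (pressure-gradient force = Coriolis force):
V_g = (1/(fρ)) |∂P/∂n| = 1.83×10⁻³ / (7.94×10⁻⁵ × 0.678) = 33.9 m/s
Converting: 33.9 m/s × 3.6 = 122 km/h

122 km/h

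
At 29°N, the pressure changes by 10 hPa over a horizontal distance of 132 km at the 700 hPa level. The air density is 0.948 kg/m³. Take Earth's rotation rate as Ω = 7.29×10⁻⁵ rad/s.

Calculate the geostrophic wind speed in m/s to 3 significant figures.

Coriolis parameter at 29°N:
f = 2Ω sin φ = 2 × 7.29×10⁻⁵ × sin 29° = 7.07×10⁻⁵ s⁻¹
Pressure gradient: |∂P/∂n| = 1000 Pa / 132000 m = 7.58×10⁻³ Pa/m
Geostrophic balance (pressure-gradient force = Coriolis force):
V_g = (1/(fρ)) |∂P/∂n| = 7.58×10⁻³ / (7.07×10⁻⁵ × 0.948) = 113 m/s

113 m/s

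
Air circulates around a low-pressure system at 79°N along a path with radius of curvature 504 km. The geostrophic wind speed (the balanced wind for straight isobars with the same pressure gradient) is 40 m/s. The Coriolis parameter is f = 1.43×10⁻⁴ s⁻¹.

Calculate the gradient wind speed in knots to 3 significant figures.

Around a low, centrifugal force acts outward with Coriolis, so pressure-gradient force balances both:
(1/ρ)|∂P/∂n| = fV + V²/R  →  V² + fR·V − fR·V_g = 0
With fR = 1.43×10⁻⁴ × 504×10³ m = 72.1 m/s:
V = [−fR + √((fR)² + 4 fR V_g)]/2 = [−72.1 + √(72.1² + 4×72.1×40)]/2 = 28.6 m/s
Subgeostrophic (V < V_g = 40 m/s), as expected around a low.
Converting: 28.6 m/s × 1.944 = 55.6 knots

55.6 knots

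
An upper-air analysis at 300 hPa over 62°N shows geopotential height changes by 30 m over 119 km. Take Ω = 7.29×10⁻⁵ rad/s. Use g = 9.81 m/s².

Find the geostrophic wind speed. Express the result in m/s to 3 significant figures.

Coriolis parameter at 62°N:
f = 2Ω sin φ = 2 × 7.29×10⁻⁵ × sin 62° = 1.29×10⁻⁴ s⁻¹
Height gradient: |∂Z/∂n| = 30 m / 119000 m = 2.52×10⁻⁴
On a pressure surface, geostrophic balance gives V_g = (g/f)|∂Z/∂n|:
V_g = 9.81 × 2.52×10⁻⁴ / 1.29×10⁻⁴ = 19.2 m/s

19.2 m/s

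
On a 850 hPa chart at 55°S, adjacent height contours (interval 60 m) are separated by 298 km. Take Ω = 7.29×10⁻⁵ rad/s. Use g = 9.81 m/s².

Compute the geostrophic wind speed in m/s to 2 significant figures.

Coriolis parameter at 55°S:
f = 2Ω sin φ = 2 × 7.29×10⁻⁵ × sin 55° = 1.19×10⁻⁴ s⁻¹
Height gradient: |∂Z/∂n| = 60 m / 298000 m = 2.01×10⁻⁴
On a pressure surface, geostrophic balance gives V_g = (g/f)|∂Z/∂n|:
V_g = 9.81 × 2.01×10⁻⁴ / 1.19×10⁻⁴ = 16.5 m/s

17 m/s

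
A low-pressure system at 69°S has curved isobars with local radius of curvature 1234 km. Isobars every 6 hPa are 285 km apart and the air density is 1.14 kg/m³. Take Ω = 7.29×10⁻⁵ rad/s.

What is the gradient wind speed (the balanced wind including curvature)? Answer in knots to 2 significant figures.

Coriolis parameter at 69°S:
f = 2Ω sin φ = 2 × 7.29×10⁻⁵ × sin 69° = 1.36×10⁻⁴ s⁻¹
Pressure gradient: |∂P/∂n| = 600 Pa / 285000 m = 2.11×10⁻³ Pa/m
Geostrophic speed: V_g = |∂P/∂n|/(fρ) = 2.11×10⁻³/(1.36×10⁻⁴ × 1.14) = 13.6 m/s
Around a low, centrifugal force acts outward with Coriolis, so pressure-gradient force balances both:
(1/ρ)|∂P/∂n| = fV + V²/R  →  V² + fR·V − fR·V_g = 0
With fR = 1.36×10⁻⁴ × 1234×10³ m = 168 m/s:
V = [−fR + √((fR)² + 4 fR V_g)]/2 = [−168 + √(168² + 4×168×13.6)]/2 = 12.6 m/s
Subgeostrophic (V < V_g = 13.6 m/s), as expected around a low.
Converting: 12.6 m/s × 1.944 = 25 knots

25 knots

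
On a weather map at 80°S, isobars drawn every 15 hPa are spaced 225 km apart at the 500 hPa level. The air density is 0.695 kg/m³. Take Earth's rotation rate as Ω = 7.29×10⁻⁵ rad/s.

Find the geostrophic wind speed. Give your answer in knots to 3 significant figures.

Coriolis parameter at 80°S:
f = 2Ω sin φ = 2 × 7.29×10⁻⁵ × sin 80° = 1.44×10⁻⁴ s⁻¹
Pressure gradient: |∂P/∂n| = 1500 Pa / 225000 m = 6.67×10⁻³ Pa/m
Geostrophic balance (pressure-gradient force = Coriolis force):
V_g = (1/(fρ)) |∂P/∂n| = 6.67×10⁻³ / (1.44×10⁻⁴ × 0.695) = 66.8 m/s
Converting: 66.8 m/s × 1.944 = 130 knots

130 knots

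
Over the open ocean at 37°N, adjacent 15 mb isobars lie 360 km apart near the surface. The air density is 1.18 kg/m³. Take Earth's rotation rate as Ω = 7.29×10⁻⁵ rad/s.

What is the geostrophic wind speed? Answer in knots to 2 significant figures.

78 knots

Coriolis parameter at 37°N:
f = 2Ω sin φ = 2 × 7.29×10⁻⁵ × sin 37° = 8.77×10⁻⁵ s⁻¹
Pressure gradient: |∂P/∂n| = 1500 Pa / 360000 m = 4.17×10⁻³ Pa/m
Geostrophic balance (pressure-gradient force = Coriolis force):
V_g = (1/(fρ)) |∂P/∂n| = 4.17×10⁻³ / (8.77×10⁻⁵ × 1.18) = 40.2 m/s
Converting: 40.2 m/s × 1.944 = 78 knots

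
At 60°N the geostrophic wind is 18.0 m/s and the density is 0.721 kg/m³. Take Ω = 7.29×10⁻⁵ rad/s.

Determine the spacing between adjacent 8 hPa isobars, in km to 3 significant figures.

Coriolis parameter at 60°N:
f = 2Ω sin φ = 2 × 7.29×10⁻⁵ × sin 60° = 1.26×10⁻⁴ s⁻¹
Geostrophic balance rearranged: |∂P/∂n| = f ρ V_g
|∂P/∂n| = 1.26×10⁻⁴ × 0.721 × 18.0 = 1.64×10⁻³ Pa/m
Isobar spacing: Δn = ΔP/|∂P/∂n| = 800 Pa / 1.64×10⁻³ Pa/m = 488196 m ≈ 488 km

488 km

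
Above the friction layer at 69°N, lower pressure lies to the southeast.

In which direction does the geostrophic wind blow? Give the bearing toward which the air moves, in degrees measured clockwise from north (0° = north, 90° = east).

The pressure-gradient force points toward the southeast (bearing 135°).
Geostrophic balance: in the Northern Hemisphere the Coriolis force deflects motion to the right, so the geostrophic wind blows 90° to the right of the pressure-gradient force (low pressure on the left).
Rotating 135° by 90° clockwise gives 225° — the wind blows toward the southwest.

225°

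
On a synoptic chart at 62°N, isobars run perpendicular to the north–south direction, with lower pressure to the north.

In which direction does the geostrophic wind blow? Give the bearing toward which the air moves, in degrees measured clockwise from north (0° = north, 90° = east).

090°

The pressure-gradient force points toward the north (bearing 000°).
Geostrophic balance: in the Northern Hemisphere the Coriolis force deflects motion to the right, so the geostrophic wind blows 90° to the right of the pressure-gradient force (low pressure on the left).
Rotating 000° by 90° clockwise gives 090° — the wind blows toward the east.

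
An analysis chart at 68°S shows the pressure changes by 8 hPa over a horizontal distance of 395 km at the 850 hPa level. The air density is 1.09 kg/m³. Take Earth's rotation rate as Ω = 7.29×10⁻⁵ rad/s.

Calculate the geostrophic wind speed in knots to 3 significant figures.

Coriolis parameter at 68°S:
f = 2Ω sin φ = 2 × 7.29×10⁻⁵ × sin 68° = 1.35×10⁻⁴ s⁻¹
Pressure gradient: |∂P/∂n| = 800 Pa / 395000 m = 2.03×10⁻³ Pa/m
Geostrophic balance (pressure-gradient force = Coriolis force):
V_g = (1/(fρ)) |∂P/∂n| = 2.03×10⁻³ / (1.35×10⁻⁴ × 1.09) = 13.7 m/s
Converting: 13.7 m/s × 1.944 = 26.7 knots

26.7 knots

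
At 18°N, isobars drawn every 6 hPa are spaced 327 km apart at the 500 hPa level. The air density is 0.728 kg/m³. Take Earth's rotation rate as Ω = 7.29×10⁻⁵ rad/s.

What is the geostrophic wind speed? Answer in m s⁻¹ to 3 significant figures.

Coriolis parameter at 18°N:
f = 2Ω sin φ = 2 × 7.29×10⁻⁵ × sin 18° = 4.51×10⁻⁵ s⁻¹
Pressure gradient: |∂P/∂n| = 600 Pa / 327000 m = 1.83×10⁻³ Pa/m
Geostrophic balance (pressure-gradient force = Coriolis force):
V_g = (1/(fρ)) |∂P/∂n| = 1.83×10⁻³ / (4.51×10⁻⁵ × 0.728) = 55.9 m/s

55.9 m s⁻¹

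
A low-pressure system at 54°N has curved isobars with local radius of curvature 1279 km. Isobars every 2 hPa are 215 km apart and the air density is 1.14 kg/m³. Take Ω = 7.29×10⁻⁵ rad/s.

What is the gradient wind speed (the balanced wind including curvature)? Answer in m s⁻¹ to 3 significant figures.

6.63 m s⁻¹

Coriolis parameter at 54°N:
f = 2Ω sin φ = 2 × 7.29×10⁻⁵ × sin 54° = 1.18×10⁻⁴ s⁻¹
Pressure gradient: |∂P/∂n| = 200 Pa / 215000 m = 9.30×10⁻⁴ Pa/m
Geostrophic speed: V_g = |∂P/∂n|/(fρ) = 9.30×10⁻⁴/(1.18×10⁻⁴ × 1.14) = 6.92 m/s
Around a low, centrifugal force acts outward with Coriolis, so pressure-gradient force balances both:
(1/ρ)|∂P/∂n| = fV + V²/R  →  V² + fR·V − fR·V_g = 0
With fR = 1.18×10⁻⁴ × 1279×10³ m = 151 m/s:
V = [−fR + √((fR)² + 4 fR V_g)]/2 = [−151 + √(151² + 4×151×6.92)]/2 = 6.63 m/s
Subgeostrophic (V < V_g = 6.92 m/s), as expected around a low.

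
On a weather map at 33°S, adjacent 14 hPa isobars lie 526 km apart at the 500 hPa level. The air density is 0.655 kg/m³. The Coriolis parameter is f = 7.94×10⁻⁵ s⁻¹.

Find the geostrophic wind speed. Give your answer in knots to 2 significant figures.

Pressure gradient: |∂P/∂n| = 1400 Pa / 526000 m = 2.66×10⁻³ Pa/m
Geostrophic balance (pressure-gradient force = Coriolis force):
V_g = (1/(fρ)) |∂P/∂n| = 2.66×10⁻³ / (7.94×10⁻⁵ × 0.655) = 51.2 m/s
Converting: 51.2 m/s × 1.944 = 99 knots

99 knots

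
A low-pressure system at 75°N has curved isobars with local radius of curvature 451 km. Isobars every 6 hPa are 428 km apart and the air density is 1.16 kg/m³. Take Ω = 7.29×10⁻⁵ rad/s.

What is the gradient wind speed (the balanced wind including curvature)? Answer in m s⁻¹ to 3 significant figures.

Coriolis parameter at 75°N:
f = 2Ω sin φ = 2 × 7.29×10⁻⁵ × sin 75° = 1.41×10⁻⁴ s⁻¹
Pressure gradient: |∂P/∂n| = 600 Pa / 428000 m = 1.40×10⁻³ Pa/m
Geostrophic speed: V_g = |∂P/∂n|/(fρ) = 1.40×10⁻³/(1.41×10⁻⁴ × 1.16) = 8.58 m/s
Around a low, centrifugal force acts outward with Coriolis, so pressure-gradient force balances both:
(1/ρ)|∂P/∂n| = fV + V²/R  →  V² + fR·V − fR·V_g = 0
With fR = 1.41×10⁻⁴ × 451×10³ m = 63.5 m/s:
V = [−fR + √((fR)² + 4 fR V_g)]/2 = [−63.5 + √(63.5² + 4×63.5×8.58)]/2 = 7.66 m/s
Subgeostrophic (V < V_g = 8.58 m/s), as expected around a low.

7.66 m s⁻¹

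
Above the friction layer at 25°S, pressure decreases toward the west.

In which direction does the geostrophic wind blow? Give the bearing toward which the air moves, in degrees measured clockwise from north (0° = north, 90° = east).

180°

The pressure-gradient force points toward the west (bearing 270°).
Geostrophic balance: in the Southern Hemisphere the Coriolis force deflects motion to the left, so the geostrophic wind blows 90° to the left of the pressure-gradient force (low pressure on the right).
Rotating 270° by 90° counterclockwise gives 180° — the wind blows toward the south.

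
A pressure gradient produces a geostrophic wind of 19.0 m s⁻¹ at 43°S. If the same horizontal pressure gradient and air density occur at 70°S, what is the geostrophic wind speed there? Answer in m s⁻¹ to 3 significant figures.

13.8 m s⁻¹

With the same pressure gradient and density, V_g ∝ 1/f ∝ 1/sin φ.
V₂ = V₁ · sin φ₁ / sin φ₂ = 19.0 × sin 43° / sin 70°
V₂ = 19.0 × 0.6820/0.9397 = 13.8 m s⁻¹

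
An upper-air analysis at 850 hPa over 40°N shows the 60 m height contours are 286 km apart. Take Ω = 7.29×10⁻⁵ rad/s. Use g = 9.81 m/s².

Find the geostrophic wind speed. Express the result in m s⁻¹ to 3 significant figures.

Coriolis parameter at 40°N:
f = 2Ω sin φ = 2 × 7.29×10⁻⁵ × sin 40° = 9.37×10⁻⁵ s⁻¹
Height gradient: |∂Z/∂n| = 60 m / 286000 m = 2.10×10⁻⁴
On a pressure surface, geostrophic balance gives V_g = (g/f)|∂Z/∂n|:
V_g = 9.81 × 2.10×10⁻⁴ / 9.37×10⁻⁵ = 22.0 m/s

22.0 m s⁻¹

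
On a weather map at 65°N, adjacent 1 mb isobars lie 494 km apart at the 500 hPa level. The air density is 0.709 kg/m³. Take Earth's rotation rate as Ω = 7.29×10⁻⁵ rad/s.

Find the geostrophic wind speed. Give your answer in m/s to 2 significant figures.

2.2 m/s

Coriolis parameter at 65°N:
f = 2Ω sin φ = 2 × 7.29×10⁻⁵ × sin 65° = 1.32×10⁻⁴ s⁻¹
Pressure gradient: |∂P/∂n| = 100 Pa / 494000 m = 2.02×10⁻⁴ Pa/m
Geostrophic balance (pressure-gradient force = Coriolis force):
V_g = (1/(fρ)) |∂P/∂n| = 2.02×10⁻⁴ / (1.32×10⁻⁴ × 0.709) = 2.16 m/s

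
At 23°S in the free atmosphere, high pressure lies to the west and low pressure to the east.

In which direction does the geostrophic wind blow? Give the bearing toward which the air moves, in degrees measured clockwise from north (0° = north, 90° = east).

000°

The pressure-gradient force points toward the east (bearing 090°).
Geostrophic balance: in the Southern Hemisphere the Coriolis force deflects motion to the left, so the geostrophic wind blows 90° to the left of the pressure-gradient force (low pressure on the right).
Rotating 090° by 90° counterclockwise gives 000° — the wind blows toward the north.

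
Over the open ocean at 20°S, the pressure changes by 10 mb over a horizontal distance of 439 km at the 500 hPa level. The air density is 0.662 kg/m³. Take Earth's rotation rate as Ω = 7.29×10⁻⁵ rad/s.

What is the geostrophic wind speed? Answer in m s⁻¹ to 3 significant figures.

Coriolis parameter at 20°S:
f = 2Ω sin φ = 2 × 7.29×10⁻⁵ × sin 20° = 4.99×10⁻⁵ s⁻¹
Pressure gradient: |∂P/∂n| = 1000 Pa / 439000 m = 2.28×10⁻³ Pa/m
Geostrophic balance (pressure-gradient force = Coriolis force):
V_g = (1/(fρ)) |∂P/∂n| = 2.28×10⁻³ / (4.99×10⁻⁵ × 0.662) = 69.0 m/s

69.0 m s⁻¹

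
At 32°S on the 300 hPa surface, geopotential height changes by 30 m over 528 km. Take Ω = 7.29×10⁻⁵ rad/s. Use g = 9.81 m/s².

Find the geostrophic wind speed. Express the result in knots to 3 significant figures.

Coriolis parameter at 32°S:
f = 2Ω sin φ = 2 × 7.29×10⁻⁵ × sin 32° = 7.73×10⁻⁵ s⁻¹
Height gradient: |∂Z/∂n| = 30 m / 528000 m = 5.68×10⁻⁵
On a pressure surface, geostrophic balance gives V_g = (g/f)|∂Z/∂n|:
V_g = 9.81 × 5.68×10⁻⁵ / 7.73×10⁻⁵ = 7.21 m/s
Converting: 7.21 m/s × 1.944 = 14.0 knots

14.0 knots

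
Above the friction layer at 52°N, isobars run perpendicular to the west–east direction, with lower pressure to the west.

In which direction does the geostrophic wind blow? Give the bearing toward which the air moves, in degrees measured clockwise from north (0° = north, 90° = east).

The pressure-gradient force points toward the west (bearing 270°).
Geostrophic balance: in the Northern Hemisphere the Coriolis force deflects motion to the right, so the geostrophic wind blows 90° to the right of the pressure-gradient force (low pressure on the left).
Rotating 270° by 90° clockwise gives 000° — the wind blows toward the north.

000°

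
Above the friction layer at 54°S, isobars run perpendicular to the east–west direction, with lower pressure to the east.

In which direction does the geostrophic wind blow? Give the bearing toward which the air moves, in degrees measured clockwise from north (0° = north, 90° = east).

000°

The pressure-gradient force points toward the east (bearing 090°).
Geostrophic balance: in the Southern Hemisphere the Coriolis force deflects motion to the left, so the geostrophic wind blows 90° to the left of the pressure-gradient force (low pressure on the right).
Rotating 090° by 90° counterclockwise gives 000° — the wind blows toward the north.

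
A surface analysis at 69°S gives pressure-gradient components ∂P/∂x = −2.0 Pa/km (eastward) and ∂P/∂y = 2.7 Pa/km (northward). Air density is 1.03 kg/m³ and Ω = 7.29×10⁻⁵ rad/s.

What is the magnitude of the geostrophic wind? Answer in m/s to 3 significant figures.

Coriolis parameter at 69°S:
f = 2Ω sin φ = 2 × 7.29×10⁻⁵ × sin 69° = 1.36×10⁻⁴ s⁻¹
In the Southern Hemisphere f is negative: f = −1.36×10⁻⁴ s⁻¹.
Component geostrophic relations (x east, y north):
u_g = −(1/(fρ)) ∂P/∂y,  v_g = (1/(fρ)) ∂P/∂x
u_g = −(2.7×10⁻³)/(−1.36×10⁻⁴ × 1.03) = 19.3 m/s;  v_g = (−2.0×10⁻³)/(−1.36×10⁻⁴ × 1.03) = 14.3 m/s
|V_g| = √(u_g² + v_g²) = 24.0 m/s

24.0 m/s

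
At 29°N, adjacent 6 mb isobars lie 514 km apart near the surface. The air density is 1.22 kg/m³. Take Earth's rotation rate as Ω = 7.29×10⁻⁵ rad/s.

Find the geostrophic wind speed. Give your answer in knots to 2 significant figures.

Coriolis parameter at 29°N:
f = 2Ω sin φ = 2 × 7.29×10⁻⁵ × sin 29° = 7.07×10⁻⁵ s⁻¹
Pressure gradient: |∂P/∂n| = 600 Pa / 514000 m = 1.17×10⁻³ Pa/m
Geostrophic balance (pressure-gradient force = Coriolis force):
V_g = (1/(fρ)) |∂P/∂n| = 1.17×10⁻³ / (7.07×10⁻⁵ × 1.22) = 13.5 m/s
Converting: 13.5 m/s × 1.944 = 26 knots

26 knots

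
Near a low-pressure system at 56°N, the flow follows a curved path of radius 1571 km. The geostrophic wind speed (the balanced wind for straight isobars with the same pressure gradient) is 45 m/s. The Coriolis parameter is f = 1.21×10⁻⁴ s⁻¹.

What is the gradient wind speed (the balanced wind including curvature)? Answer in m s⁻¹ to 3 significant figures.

37.6 m s⁻¹

Around a low, centrifugal force acts outward with Coriolis, so pressure-gradient force balances both:
(1/ρ)|∂P/∂n| = fV + V²/R  →  V² + fR·V − fR·V_g = 0
With fR = 1.21×10⁻⁴ × 1571×10³ m = 190 m/s:
V = [−fR + √((fR)² + 4 fR V_g)]/2 = [−190 + √(190² + 4×190×45)]/2 = 37.6 m/s
Subgeostrophic (V < V_g = 45 m/s), as expected around a low.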